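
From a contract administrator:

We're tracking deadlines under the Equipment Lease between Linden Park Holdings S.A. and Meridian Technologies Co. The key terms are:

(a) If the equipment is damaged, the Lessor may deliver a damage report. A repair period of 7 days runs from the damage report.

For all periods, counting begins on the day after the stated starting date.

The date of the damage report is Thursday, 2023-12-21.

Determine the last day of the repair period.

2023-12-28

The last day of the repair period: 2023-12-21 + 7 days = 2023-12-28.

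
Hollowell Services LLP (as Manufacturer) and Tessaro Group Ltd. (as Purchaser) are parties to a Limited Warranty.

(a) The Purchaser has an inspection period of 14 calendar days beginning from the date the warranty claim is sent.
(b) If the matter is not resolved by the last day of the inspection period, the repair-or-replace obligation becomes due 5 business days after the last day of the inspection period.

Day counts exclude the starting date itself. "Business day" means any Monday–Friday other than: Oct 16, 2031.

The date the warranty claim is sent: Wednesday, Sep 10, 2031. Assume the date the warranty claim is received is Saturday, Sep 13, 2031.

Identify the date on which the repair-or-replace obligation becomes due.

Oct 1, 2031

The last day of the inspection period: Sep 10, 2031 + 14 days = Sep 24, 2031.
The date on which the repair-or-replace obligation becomes due: 5 business days after Wednesday, Sep 24, 2031, skipping weekends — Sep 25, Sep 26, Sep 29, Sep 30, Oct 1 — lands on Wednesday, Oct 1, 2031.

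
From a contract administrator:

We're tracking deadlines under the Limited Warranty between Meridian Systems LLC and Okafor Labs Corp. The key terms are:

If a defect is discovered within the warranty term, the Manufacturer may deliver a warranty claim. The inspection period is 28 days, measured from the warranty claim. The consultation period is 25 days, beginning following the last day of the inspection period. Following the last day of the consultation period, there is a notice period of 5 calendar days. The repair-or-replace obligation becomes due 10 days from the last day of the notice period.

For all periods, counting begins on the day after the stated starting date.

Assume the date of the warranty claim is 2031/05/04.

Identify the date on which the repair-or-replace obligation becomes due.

Adding 28 calendar days to 2031/05/04 gives 2031/06/01, which is the last day of the inspection period.
Adding 25 calendar days to 2031/06/01 gives 2031/06/26, which is the last day of the consultation period.
Adding 5 calendar days to 2031/06/26 gives 2031/07/01, which is the last day of the notice period.
Adding 10 calendar days to 2031/07/01 gives 2031/07/11, which is the date on which the repair-or-replace obligation becomes due.

2031/07/11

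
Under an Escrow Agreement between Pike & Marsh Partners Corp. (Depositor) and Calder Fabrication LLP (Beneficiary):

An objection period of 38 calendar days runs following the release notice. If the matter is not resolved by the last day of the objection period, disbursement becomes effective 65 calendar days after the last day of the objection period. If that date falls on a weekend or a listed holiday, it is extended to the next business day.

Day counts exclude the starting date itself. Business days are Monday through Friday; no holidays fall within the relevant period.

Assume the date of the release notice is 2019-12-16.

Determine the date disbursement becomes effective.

2020-03-30

The last day of the objection period: 2019-12-16 + 38 days = 2020-01-23.
The date disbursement becomes effective: 65 calendar days after 2020-01-23 is 2020-03-28. That falls on a Saturday, so it rolls to the next business day, Monday, 2020-03-30.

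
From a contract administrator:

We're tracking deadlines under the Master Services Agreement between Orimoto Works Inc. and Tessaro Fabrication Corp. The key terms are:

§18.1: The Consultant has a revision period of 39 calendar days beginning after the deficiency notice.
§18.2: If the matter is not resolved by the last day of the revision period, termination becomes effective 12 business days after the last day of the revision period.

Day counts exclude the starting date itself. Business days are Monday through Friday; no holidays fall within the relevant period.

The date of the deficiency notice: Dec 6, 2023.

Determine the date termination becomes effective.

The last day of the revision period: 39 calendar days after Dec 6, 2023 is Jan 14, 2024.
From Sunday, Jan 14, 2024, 12 business days (Jan 15, Jan 16, Jan 17, Jan 18, …, Jan 26, Jan 29, Jan 30, skipping weekends) brings us to Tuesday, Jan 30, 2024, which is the date termination becomes effective.

Jan 30, 2024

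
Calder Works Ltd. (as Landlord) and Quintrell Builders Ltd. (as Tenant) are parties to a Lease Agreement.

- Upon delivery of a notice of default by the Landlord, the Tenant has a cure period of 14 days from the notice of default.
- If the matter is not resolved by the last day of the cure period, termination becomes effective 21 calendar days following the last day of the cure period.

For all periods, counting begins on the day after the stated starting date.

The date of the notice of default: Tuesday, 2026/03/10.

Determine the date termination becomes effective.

Adding 14 calendar days to 2026/03/10 gives 2026/03/24, which is the last day of the cure period.
The date termination becomes effective: 21 calendar days after 2026/03/24 is 2026/04/14.

2026/04/14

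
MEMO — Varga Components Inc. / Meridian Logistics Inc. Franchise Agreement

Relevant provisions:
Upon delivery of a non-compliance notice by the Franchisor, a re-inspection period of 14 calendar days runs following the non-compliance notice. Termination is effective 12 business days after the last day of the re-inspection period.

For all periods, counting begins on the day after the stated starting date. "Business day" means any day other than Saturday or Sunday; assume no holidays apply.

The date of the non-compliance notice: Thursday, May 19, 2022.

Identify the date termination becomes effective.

The last day of the re-inspection period: 14 calendar days after May 19, 2022 is June 2, 2022.
The date termination becomes effective: counting 12 business days from Thursday, June 2, 2022 (Jun 3, Jun 6, Jun 7, Jun 8, …, Jun 16, Jun 17, Jun 20, skipping weekends) reaches Monday, June 20, 2022.

June 20, 2022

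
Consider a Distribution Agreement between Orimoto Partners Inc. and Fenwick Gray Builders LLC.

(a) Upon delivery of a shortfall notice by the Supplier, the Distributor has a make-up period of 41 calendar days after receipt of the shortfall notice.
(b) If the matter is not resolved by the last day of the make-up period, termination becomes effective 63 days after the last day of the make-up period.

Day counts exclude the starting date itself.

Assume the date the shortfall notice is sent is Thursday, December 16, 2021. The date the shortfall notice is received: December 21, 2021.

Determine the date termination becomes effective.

April 4, 2022

The last day of the make-up period: December 21, 2021 + 41 days = January 31, 2022.
The date termination becomes effective: 63 calendar days after January 31, 2022 is April 4, 2022.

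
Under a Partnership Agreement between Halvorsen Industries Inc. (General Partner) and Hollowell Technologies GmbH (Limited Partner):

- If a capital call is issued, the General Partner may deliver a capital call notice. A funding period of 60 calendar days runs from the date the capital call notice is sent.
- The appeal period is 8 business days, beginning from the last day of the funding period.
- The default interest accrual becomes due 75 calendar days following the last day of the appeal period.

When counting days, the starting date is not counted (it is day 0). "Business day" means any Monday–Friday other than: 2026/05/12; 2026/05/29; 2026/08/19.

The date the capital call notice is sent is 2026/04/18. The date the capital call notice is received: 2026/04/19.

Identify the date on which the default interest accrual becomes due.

The last day of the funding period: 60 calendar days after 2026/04/18 is 2026/06/17.
From Wednesday, 2026/06/17, 8 business days (Jun 18, Jun 19, Jun 22, Jun 23, Jun 24, Jun 25, Jun 26, Jun 29, skipping weekends) brings us to Monday, 2026/06/29, which is the last day of the appeal period.
The date on which the default interest accrual becomes due: 2026/06/29 + 75 days = 2026/09/12.

2026/09/12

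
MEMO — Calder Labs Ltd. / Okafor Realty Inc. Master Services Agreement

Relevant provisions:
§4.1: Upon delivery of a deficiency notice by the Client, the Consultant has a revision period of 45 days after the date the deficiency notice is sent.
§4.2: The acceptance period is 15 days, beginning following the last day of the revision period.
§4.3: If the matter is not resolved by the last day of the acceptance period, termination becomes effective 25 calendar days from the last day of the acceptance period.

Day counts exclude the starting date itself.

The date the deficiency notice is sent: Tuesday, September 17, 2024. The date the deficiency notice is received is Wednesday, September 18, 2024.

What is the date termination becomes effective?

December 11, 2024

Adding 45 calendar days to September 17, 2024 gives November 1, 2024, which is the last day of the revision period.
The last day of the acceptance period: 15 calendar days after November 1, 2024 is November 16, 2024.
Adding 25 calendar days to November 16, 2024 gives December 11, 2024, which is the date termination becomes effective.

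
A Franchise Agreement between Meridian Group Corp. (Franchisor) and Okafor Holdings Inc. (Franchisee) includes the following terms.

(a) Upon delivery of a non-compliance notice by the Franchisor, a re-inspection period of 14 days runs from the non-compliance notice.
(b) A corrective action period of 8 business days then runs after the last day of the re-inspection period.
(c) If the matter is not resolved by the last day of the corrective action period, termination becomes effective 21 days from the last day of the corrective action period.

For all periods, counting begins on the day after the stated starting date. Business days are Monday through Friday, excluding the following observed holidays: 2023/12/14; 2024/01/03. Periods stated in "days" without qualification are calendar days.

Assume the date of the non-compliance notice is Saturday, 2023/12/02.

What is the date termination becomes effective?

2024/01/17

Adding 14 calendar days to 2023/12/02 gives 2023/12/16, which is the last day of the re-inspection period.
The last day of the corrective action period: 8 business days after Saturday, 2023/12/16, skipping weekends — Dec 18, Dec 19, Dec 20, Dec 21, Dec 22, Dec 25, Dec 26, Dec 27 — lands on Wednesday, 2023/12/27.
The date termination becomes effective: 2023/12/27 + 21 days = 2024/01/17.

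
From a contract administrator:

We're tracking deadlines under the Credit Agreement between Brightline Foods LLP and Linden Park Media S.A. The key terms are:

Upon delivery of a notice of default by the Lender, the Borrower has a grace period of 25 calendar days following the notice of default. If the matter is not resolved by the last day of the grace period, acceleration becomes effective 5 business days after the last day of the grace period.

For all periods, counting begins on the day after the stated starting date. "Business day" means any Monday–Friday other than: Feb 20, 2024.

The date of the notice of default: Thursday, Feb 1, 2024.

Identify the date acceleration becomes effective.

Mar 4, 2024

The last day of the grace period: Feb 1, 2024 + 25 days = Feb 26, 2024.
From Monday, Feb 26, 2024, 5 business days (Feb 27, Feb 28, Feb 29, Mar 1, Mar 4, skipping weekends) brings us to Monday, Mar 4, 2024, which is the date acceleration becomes effective.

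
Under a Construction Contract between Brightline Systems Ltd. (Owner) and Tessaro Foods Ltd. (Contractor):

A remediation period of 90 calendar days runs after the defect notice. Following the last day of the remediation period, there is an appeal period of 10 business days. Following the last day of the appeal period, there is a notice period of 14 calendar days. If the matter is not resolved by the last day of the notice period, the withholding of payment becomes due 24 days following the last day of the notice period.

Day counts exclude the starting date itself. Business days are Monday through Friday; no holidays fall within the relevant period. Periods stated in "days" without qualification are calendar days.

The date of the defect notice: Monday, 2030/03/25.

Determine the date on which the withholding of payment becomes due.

The last day of the remediation period: 2030/03/25 + 90 days = 2030/06/23.
From Sunday, 2030/06/23, 10 business days (Jun 24, Jun 25, Jun 26, Jun 27, Jun 28, Jul 1, Jul 2, Jul 3, Jul 4, Jul 5, skipping weekends) brings us to Friday, 2030/07/05, which is the last day of the appeal period.
The last day of the notice period: 2030/07/05 + 14 days = 2030/07/19.
The date on which the withholding of payment becomes due: 24 calendar days after 2030/07/19 is 2030/08/12.

2030/08/12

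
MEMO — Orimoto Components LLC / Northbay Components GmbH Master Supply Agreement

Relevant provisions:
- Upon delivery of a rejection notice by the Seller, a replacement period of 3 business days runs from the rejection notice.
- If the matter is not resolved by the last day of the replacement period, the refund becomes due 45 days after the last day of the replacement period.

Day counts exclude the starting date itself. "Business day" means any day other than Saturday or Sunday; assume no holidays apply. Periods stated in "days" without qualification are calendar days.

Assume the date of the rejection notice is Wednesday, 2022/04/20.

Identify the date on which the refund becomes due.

2022/06/09

The last day of the replacement period: counting 3 business days from Wednesday, 2022/04/20 (Apr 21, Apr 22, Apr 25, skipping weekends) reaches Monday, 2022/04/25.
Adding 45 calendar days to 2022/04/25 gives 2022/06/09, which is the date on which the refund becomes due.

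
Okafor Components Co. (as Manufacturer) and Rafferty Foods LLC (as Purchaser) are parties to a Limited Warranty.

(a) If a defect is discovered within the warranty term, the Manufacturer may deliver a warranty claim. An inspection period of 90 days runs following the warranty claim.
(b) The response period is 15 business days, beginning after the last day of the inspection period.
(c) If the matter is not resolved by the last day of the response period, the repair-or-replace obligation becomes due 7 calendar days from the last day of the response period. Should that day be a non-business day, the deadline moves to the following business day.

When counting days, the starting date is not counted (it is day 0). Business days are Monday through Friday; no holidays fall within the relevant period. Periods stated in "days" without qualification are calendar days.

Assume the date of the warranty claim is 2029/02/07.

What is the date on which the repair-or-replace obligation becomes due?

The last day of the inspection period: 90 calendar days after 2029/02/07 is 2029/05/08.
From Tuesday, 2029/05/08, 15 business days (May 9, May 10, May 11, May 14, …, May 25, May 28, May 29, skipping weekends) brings us to Tuesday, 2029/05/29, which is the last day of the response period.
The date on which the repair-or-replace obligation becomes due: 7 calendar days after 2029/05/29 is 2029/06/05. 2029/06/05 is a Tuesday, so no roll-forward applies.

2029/06/05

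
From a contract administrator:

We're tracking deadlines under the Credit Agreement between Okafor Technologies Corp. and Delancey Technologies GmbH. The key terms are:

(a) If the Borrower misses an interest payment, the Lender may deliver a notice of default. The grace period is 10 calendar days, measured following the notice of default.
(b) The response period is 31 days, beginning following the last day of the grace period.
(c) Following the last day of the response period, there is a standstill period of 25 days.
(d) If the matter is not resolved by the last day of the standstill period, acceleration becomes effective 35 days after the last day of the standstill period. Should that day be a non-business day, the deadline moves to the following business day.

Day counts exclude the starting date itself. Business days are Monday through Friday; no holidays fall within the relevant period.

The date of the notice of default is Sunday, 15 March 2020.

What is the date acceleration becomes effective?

24 June 2020

The last day of the grace period: 10 calendar days after 15 March 2020 is 25 March 2020.
Adding 31 calendar days to 25 March 2020 gives 25 April 2020, which is the last day of the response period.
Adding 25 calendar days to 25 April 2020 gives 20 May 2020, which is the last day of the standstill period.
The date acceleration becomes effective: 20 May 2020 + 35 days = 24 June 2020. 24 June 2020 is a Wednesday, so no roll-forward applies.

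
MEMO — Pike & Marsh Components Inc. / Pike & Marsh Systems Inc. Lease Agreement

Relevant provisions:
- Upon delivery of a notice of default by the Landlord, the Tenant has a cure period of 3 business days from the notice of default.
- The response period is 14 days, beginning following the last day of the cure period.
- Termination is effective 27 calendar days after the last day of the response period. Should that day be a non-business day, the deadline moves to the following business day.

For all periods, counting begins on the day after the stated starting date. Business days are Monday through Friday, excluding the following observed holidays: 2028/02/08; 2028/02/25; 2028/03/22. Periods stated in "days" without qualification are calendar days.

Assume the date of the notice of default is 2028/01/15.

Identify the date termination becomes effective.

2028/02/29

The last day of the cure period: counting 3 business days from Saturday, 2028/01/15 (Jan 17, Jan 18, Jan 19, skipping weekends) reaches Wednesday, 2028/01/19.
Adding 14 calendar days to 2028/01/19 gives 2028/02/02, which is the last day of the response period.
Adding 27 calendar days to 2028/02/02 gives 2028/02/29, which is the date termination becomes effective. 2028/02/29 is a Tuesday and is not a listed holiday, so no roll-forward applies.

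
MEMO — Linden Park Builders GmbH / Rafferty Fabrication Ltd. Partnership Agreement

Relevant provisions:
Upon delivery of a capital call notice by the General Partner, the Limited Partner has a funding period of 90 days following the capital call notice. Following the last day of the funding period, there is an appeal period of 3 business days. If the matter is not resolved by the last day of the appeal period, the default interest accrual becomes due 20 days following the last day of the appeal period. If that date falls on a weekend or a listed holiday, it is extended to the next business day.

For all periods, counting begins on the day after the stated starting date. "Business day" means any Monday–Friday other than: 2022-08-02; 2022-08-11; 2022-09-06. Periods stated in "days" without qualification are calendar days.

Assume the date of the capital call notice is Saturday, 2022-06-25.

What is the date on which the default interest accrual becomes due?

2022-10-18

Adding 90 calendar days to 2022-06-25 gives 2022-09-23, which is the last day of the funding period.
The last day of the appeal period: counting 3 business days from Friday, 2022-09-23 (Sep 26, Sep 27, Sep 28, skipping weekends) reaches Wednesday, 2022-09-28.
Adding 20 calendar days to 2022-09-28 gives 2022-10-18, which is the date on which the default interest accrual becomes due. 2022-10-18 is a Tuesday and is not a listed holiday, so no roll-forward applies.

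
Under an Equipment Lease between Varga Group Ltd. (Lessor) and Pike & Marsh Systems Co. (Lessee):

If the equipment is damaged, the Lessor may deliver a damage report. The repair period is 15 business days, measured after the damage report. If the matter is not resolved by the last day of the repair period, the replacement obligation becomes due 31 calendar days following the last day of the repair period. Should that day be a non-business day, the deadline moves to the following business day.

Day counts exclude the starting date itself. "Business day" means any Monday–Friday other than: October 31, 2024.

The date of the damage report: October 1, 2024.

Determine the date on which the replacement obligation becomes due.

November 22, 2024

The last day of the repair period: counting 15 business days from Tuesday, October 1, 2024 (Oct 2, Oct 3, Oct 4, Oct 7, …, Oct 18, Oct 21, Oct 22, skipping weekends) reaches Tuesday, October 22, 2024.
The date on which the replacement obligation becomes due: 31 calendar days after October 22, 2024 is November 22, 2024. November 22, 2024 is a Friday and is not a listed holiday, so no roll-forward applies.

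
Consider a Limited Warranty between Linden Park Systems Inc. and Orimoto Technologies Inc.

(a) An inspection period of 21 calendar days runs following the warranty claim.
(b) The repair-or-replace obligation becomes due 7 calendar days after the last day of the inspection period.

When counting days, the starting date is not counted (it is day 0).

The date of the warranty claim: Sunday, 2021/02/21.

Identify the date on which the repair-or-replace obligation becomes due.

2021/03/21

The last day of the inspection period: 2021/02/21 + 21 days = 2021/03/14.
The date on which the repair-or-replace obligation becomes due: 2021/03/14 + 7 days = 2021/03/21.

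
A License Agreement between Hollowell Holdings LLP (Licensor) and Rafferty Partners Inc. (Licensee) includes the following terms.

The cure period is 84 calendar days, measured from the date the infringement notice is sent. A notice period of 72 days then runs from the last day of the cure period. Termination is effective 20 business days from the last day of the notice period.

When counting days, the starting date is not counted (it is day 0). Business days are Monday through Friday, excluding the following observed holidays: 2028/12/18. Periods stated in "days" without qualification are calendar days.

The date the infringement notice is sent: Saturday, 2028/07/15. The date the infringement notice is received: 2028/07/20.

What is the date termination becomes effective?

The last day of the cure period: 2028/07/15 + 84 days = 2028/10/07.
The last day of the notice period: 2028/10/07 + 72 days = 2028/12/18.
The date termination becomes effective: counting 20 business days from Monday, 2028/12/18 (Dec 19, Dec 20, Dec 21, Dec 22, …, Jan 11, Jan 12, Jan 15, skipping weekends) reaches Monday, 2029/01/15.

2029/01/15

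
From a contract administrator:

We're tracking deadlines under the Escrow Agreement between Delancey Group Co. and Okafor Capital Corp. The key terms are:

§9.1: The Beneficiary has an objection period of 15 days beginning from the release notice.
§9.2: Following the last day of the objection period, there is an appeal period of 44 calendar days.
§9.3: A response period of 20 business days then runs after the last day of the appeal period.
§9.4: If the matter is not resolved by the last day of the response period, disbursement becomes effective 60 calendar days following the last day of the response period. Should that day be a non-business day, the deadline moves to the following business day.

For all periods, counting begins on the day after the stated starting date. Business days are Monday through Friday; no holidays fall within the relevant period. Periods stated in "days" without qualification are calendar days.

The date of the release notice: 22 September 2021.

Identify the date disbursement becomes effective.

15 February 2022

The last day of the objection period: 15 calendar days after 22 September 2021 is 7 October 2021.
Adding 44 calendar days to 7 October 2021 gives 20 November 2021, which is the last day of the appeal period.
The last day of the response period: 20 business days after Saturday, 20 November 2021, skipping weekends — Nov 22, Nov 23, Nov 24, Nov 25, …, Dec 15, Dec 16, Dec 17 — lands on Friday, 17 December 2021.
Adding 60 calendar days to 17 December 2021 gives 15 February 2022, which is the date disbursement becomes effective. 15 February 2022 is a Tuesday, so no roll-forward applies.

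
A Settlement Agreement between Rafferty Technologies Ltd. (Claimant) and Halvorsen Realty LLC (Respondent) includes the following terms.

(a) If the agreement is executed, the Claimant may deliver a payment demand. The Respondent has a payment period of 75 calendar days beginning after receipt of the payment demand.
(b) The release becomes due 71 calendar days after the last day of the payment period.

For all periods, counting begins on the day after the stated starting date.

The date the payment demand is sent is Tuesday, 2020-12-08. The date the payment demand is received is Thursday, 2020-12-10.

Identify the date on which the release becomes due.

2021-05-05

The last day of the payment period: 2020-12-10 + 75 days = 2021-02-23.
The date on which the release becomes due: 2021-02-23 + 71 days = 2021-05-05.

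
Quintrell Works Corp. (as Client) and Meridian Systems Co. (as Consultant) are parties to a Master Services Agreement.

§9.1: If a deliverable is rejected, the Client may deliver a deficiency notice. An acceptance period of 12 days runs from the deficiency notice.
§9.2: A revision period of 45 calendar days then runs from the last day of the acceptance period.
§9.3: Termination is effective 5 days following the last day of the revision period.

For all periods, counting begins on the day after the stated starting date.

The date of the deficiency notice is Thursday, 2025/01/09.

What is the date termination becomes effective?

The last day of the acceptance period: 2025/01/09 + 12 days = 2025/01/21.
The last day of the revision period: 2025/01/21 + 45 days = 2025/03/07.
The date termination becomes effective: 2025/03/07 + 5 days = 2025/03/12.

2025/03/12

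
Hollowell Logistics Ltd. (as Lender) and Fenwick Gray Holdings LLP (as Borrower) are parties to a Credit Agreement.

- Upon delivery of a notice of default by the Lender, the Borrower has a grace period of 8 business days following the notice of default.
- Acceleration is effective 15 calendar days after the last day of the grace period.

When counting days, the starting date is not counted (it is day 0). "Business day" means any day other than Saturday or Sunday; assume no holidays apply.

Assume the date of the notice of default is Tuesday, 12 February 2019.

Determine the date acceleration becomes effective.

9 March 2019

The last day of the grace period: counting 8 business days from Tuesday, 12 February 2019 (Feb 13, Feb 14, Feb 15, Feb 18, Feb 19, Feb 20, Feb 21, Feb 22, skipping weekends) reaches Friday, 22 February 2019.
The date acceleration becomes effective: 15 calendar days after 22 February 2019 is 9 March 2019.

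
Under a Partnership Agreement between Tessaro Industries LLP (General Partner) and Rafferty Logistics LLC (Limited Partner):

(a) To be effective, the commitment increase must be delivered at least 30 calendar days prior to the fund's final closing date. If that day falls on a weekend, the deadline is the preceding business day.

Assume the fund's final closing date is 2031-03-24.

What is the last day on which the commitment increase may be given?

2031-03-24 minus 30 days is 2031-02-22. That is a Saturday, so the deadline moves back to Friday, 2031-02-21.

2031-02-21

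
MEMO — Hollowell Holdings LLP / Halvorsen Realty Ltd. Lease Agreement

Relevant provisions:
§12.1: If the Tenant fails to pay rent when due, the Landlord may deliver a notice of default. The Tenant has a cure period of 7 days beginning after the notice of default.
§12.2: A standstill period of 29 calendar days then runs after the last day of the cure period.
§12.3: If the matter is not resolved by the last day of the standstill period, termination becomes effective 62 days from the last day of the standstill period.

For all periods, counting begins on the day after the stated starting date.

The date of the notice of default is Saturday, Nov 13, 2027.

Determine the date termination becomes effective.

Adding 7 calendar days to Nov 13, 2027 gives Nov 20, 2027, which is the last day of the cure period.
The last day of the standstill period: 29 calendar days after Nov 20, 2027 is Dec 19, 2027.
The date termination becomes effective: 62 calendar days after Dec 19, 2027 is Feb 19, 2028.

Feb 19, 2028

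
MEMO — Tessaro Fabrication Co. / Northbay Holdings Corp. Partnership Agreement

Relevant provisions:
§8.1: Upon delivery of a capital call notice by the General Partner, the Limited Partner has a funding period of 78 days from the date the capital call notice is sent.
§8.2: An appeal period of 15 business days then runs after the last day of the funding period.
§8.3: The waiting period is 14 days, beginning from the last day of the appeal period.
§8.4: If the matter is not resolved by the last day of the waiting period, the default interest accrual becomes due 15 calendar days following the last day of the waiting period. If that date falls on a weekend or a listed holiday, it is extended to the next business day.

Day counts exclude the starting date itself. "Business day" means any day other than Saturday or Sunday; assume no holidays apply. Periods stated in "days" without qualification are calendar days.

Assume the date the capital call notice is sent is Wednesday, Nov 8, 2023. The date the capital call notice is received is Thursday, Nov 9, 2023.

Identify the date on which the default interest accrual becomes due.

The last day of the funding period: Nov 8, 2023 + 78 days = Jan 25, 2024.
From Thursday, Jan 25, 2024, 15 business days (Jan 26, Jan 29, Jan 30, Jan 31, …, Feb 13, Feb 14, Feb 15, skipping weekends) brings us to Thursday, Feb 15, 2024, which is the last day of the appeal period.
The last day of the waiting period: Feb 15, 2024 + 14 days = Feb 29, 2024.
Adding 15 calendar days to Feb 29, 2024 gives Mar 15, 2024, which is the date on which the default interest accrual becomes due. Mar 15, 2024 is a Friday, so no roll-forward applies.

Mar 15, 2024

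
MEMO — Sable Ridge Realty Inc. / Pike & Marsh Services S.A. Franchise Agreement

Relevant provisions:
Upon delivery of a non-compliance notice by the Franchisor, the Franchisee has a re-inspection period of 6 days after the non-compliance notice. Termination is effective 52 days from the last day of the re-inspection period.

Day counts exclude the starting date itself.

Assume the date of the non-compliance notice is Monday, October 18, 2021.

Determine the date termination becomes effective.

Adding 6 calendar days to October 18, 2021 gives October 24, 2021, which is the last day of the re-inspection period.
The date termination becomes effective: October 24, 2021 + 52 days = December 15, 2021.

December 15, 2021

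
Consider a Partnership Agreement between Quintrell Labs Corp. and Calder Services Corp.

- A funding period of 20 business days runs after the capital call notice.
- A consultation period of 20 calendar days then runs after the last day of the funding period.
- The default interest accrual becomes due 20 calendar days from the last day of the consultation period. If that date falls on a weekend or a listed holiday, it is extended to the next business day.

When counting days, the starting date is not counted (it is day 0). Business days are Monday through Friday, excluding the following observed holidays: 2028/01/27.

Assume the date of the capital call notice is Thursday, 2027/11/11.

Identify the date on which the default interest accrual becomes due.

The last day of the funding period: 20 business days after Thursday, 2027/11/11, skipping weekends — Nov 12, Nov 15, Nov 16, Nov 17, …, Dec 7, Dec 8, Dec 9 — lands on Thursday, 2027/12/09.
The last day of the consultation period: 20 calendar days after 2027/12/09 is 2027/12/29.
The date on which the default interest accrual becomes due: 20 calendar days after 2027/12/29 is 2028/01/18. 2028/01/18 is a Tuesday and is not a listed holiday, so no roll-forward applies.

2028/01/18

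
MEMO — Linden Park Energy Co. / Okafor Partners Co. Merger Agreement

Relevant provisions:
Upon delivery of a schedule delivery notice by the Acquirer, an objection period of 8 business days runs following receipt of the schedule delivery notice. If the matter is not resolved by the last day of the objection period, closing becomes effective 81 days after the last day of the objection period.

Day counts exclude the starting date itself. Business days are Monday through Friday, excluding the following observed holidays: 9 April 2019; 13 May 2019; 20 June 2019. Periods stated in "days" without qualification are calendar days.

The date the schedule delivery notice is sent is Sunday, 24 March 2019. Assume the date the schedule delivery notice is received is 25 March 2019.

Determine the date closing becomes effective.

The last day of the objection period: 8 business days after Monday, 25 March 2019, skipping weekends — Mar 26, Mar 27, Mar 28, Mar 29, Apr 1, Apr 2, Apr 3, Apr 4 — lands on Thursday, 4 April 2019.
The date closing becomes effective: 81 calendar days after 4 April 2019 is 24 June 2019.

24 June 2019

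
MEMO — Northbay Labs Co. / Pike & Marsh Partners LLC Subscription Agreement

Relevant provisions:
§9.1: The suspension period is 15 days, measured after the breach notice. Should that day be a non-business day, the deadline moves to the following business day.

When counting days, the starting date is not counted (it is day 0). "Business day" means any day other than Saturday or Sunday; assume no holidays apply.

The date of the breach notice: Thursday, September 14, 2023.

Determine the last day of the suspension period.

September 29, 2023

Adding 15 calendar days to September 14, 2023 gives September 29, 2023, which is the last day of the suspension period. September 29, 2023 is a Friday, so no roll-forward applies.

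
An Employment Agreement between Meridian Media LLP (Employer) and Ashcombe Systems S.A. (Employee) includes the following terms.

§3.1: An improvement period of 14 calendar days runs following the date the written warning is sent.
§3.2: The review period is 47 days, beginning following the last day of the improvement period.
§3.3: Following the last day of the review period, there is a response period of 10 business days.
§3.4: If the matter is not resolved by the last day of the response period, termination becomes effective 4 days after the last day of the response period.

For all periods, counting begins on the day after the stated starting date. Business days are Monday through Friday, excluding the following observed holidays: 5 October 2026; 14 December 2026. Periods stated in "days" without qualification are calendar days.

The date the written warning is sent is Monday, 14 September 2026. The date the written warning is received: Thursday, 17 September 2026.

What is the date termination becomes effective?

The last day of the improvement period: 14 calendar days after 14 September 2026 is 28 September 2026.
Adding 47 calendar days to 28 September 2026 gives 14 November 2026, which is the last day of the review period.
The last day of the response period: counting 10 business days from Saturday, 14 November 2026 (Nov 16, Nov 17, Nov 18, Nov 19, Nov 20, Nov 23, Nov 24, Nov 25, Nov 26, Nov 27, skipping weekends) reaches Friday, 27 November 2026.
Adding 4 calendar days to 27 November 2026 gives 1 December 2026, which is the date termination becomes effective.

1 December 2026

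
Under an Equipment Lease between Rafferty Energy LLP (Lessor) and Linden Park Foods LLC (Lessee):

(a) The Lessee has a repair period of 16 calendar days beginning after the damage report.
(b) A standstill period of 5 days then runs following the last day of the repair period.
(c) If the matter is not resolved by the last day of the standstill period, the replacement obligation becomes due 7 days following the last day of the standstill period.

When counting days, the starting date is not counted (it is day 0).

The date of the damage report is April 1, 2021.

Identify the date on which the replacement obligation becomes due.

April 29, 2021

The last day of the repair period: April 1, 2021 + 16 days = April 17, 2021.
Adding 5 calendar days to April 17, 2021 gives April 22, 2021, which is the last day of the standstill period.
The date on which the replacement obligation becomes due: 7 calendar days after April 22, 2021 is April 29, 2021.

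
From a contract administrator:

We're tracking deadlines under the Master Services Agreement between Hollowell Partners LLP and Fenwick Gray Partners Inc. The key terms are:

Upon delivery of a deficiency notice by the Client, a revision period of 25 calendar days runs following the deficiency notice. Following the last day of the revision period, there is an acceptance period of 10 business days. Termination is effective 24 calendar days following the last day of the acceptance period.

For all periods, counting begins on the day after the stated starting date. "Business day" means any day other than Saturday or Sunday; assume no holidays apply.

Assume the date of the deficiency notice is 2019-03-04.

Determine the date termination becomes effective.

The last day of the revision period: 2019-03-04 + 25 days = 2019-03-29.
The last day of the acceptance period: counting 10 business days from Friday, 2019-03-29 (Apr 1, Apr 2, Apr 3, Apr 4, Apr 5, Apr 8, Apr 9, Apr 10, Apr 11, Apr 12, skipping weekends) reaches Friday, 2019-04-12.
Adding 24 calendar days to 2019-04-12 gives 2019-05-06, which is the date termination becomes effective.

2019-05-06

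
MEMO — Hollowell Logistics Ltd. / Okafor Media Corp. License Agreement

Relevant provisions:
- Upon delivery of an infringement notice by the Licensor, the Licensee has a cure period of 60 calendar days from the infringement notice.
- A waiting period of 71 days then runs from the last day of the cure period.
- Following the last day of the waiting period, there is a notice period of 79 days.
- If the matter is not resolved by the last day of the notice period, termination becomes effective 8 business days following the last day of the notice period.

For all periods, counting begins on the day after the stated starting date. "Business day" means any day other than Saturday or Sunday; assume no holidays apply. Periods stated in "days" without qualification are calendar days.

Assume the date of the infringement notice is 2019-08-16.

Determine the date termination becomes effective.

The last day of the cure period: 2019-08-16 + 60 days = 2019-10-15.
Adding 71 calendar days to 2019-10-15 gives 2019-12-25, which is the last day of the waiting period.
Adding 79 calendar days to 2019-12-25 gives 2020-03-13, which is the last day of the notice period.
The date termination becomes effective: counting 8 business days from Friday, 2020-03-13 (Mar 16, Mar 17, Mar 18, Mar 19, Mar 20, Mar 23, Mar 24, Mar 25, skipping weekends) reaches Wednesday, 2020-03-25.

2020-03-25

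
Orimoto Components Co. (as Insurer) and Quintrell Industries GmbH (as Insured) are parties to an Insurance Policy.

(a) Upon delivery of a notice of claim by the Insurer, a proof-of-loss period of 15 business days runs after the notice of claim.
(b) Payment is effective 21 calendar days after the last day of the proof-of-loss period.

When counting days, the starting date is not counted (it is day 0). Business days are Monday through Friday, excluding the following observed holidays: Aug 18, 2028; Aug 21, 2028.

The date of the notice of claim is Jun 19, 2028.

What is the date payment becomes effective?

The last day of the proof-of-loss period: 15 business days after Monday, Jun 19, 2028, skipping weekends — Jun 20, Jun 21, Jun 22, Jun 23, …, Jul 6, Jul 7, Jul 10 — lands on Monday, Jul 10, 2028.
Adding 21 calendar days to Jul 10, 2028 gives Jul 31, 2028, which is the date payment becomes effective.

Jul 31, 2028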